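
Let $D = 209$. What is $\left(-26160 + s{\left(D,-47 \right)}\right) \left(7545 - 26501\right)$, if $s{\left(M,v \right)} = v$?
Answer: $496779892$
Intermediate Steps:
$\left(-26160 + s{\left(D,-47 \right)}\right) \left(7545 - 26501\right) = \left(-26160 - 47\right) \left(7545 - 26501\right) = \left(-26207\right) \left(-18956\right) = 496779892$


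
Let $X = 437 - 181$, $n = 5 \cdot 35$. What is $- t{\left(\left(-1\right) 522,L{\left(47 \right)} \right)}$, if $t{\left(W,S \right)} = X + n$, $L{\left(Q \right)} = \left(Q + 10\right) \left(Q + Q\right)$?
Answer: $-431$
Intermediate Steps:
$L{\left(Q \right)} = 2 Q \left(10 + Q\right)$ ($L{\left(Q \right)} = \left(10 + Q\right) 2 Q = 2 Q \left(10 + Q\right)$)
$n = 175$
$X = 256$
$t{\left(W,S \right)} = 431$ ($t{\left(W,S \right)} = 256 + 175 = 431$)
$- t{\left(\left(-1\right) 522,L{\left(47 \right)} \right)} = \left(-1\right) 431 = -431$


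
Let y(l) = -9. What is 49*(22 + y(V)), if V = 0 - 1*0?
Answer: 637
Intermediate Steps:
V = 0 (V = 0 + 0 = 0)
49*(22 + y(V)) = 49*(22 - 9) = 49*13 = 637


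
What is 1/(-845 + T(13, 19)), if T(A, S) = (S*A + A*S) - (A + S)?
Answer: -1/383 ≈ -0.0026110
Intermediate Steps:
T(A, S) = -A - S + 2*A*S (T(A, S) = (A*S + A*S) + (-A - S) = 2*A*S + (-A - S) = -A - S + 2*A*S)
1/(-845 + T(13, 19)) = 1/(-845 + (-1*13 - 1*19 + 2*13*19)) = 1/(-845 + (-13 - 19 + 494)) = 1/(-845 + 462) = 1/(-383) = -1/383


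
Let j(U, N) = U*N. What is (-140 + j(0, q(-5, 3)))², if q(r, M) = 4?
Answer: 19600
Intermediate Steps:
j(U, N) = N*U
(-140 + j(0, q(-5, 3)))² = (-140 + 4*0)² = (-140 + 0)² = (-140)² = 19600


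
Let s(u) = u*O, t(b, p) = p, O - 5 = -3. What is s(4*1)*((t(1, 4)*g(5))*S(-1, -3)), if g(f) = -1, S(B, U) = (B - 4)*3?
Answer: 480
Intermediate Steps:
O = 2 (O = 5 - 3 = 2)
S(B, U) = -12 + 3*B (S(B, U) = (-4 + B)*3 = -12 + 3*B)
s(u) = 2*u (s(u) = u*2 = 2*u)
s(4*1)*((t(1, 4)*g(5))*S(-1, -3)) = (2*(4*1))*((4*(-1))*(-12 + 3*(-1))) = (2*4)*(-4*(-12 - 3)) = 8*(-4*(-15)) = 8*60 = 480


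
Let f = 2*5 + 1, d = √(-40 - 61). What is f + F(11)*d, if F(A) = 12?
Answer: 11 + 12*I*√101 ≈ 11.0 + 120.6*I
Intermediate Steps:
d = I*√101 (d = √(-101) = I*√101 ≈ 10.05*I)
f = 11 (f = 10 + 1 = 11)
f + F(11)*d = 11 + 12*(I*√101) = 11 + 12*I*√101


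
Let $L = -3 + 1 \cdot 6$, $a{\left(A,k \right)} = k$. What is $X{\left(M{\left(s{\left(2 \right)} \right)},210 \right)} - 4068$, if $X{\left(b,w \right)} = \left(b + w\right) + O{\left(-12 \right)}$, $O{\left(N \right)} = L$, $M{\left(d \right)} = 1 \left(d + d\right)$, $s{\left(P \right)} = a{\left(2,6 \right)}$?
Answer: $-3843$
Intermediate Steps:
$s{\left(P \right)} = 6$
$M{\left(d \right)} = 2 d$ ($M{\left(d \right)} = 1 \cdot 2 d = 2 d$)
$L = 3$ ($L = -3 + 6 = 3$)
$O{\left(N \right)} = 3$
$X{\left(b,w \right)} = 3 + b + w$ ($X{\left(b,w \right)} = \left(b + w\right) + 3 = 3 + b + w$)
$X{\left(M{\left(s{\left(2 \right)} \right)},210 \right)} - 4068 = \left(3 + 2 \cdot 6 + 210\right) - 4068 = \left(3 + 12 + 210\right) - 4068 = 225 - 4068 = -3843$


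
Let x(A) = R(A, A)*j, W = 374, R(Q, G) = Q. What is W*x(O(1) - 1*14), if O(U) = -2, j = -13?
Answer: 77792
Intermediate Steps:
x(A) = -13*A (x(A) = A*(-13) = -13*A)
W*x(O(1) - 1*14) = 374*(-13*(-2 - 1*14)) = 374*(-13*(-2 - 14)) = 374*(-13*(-16)) = 374*208 = 77792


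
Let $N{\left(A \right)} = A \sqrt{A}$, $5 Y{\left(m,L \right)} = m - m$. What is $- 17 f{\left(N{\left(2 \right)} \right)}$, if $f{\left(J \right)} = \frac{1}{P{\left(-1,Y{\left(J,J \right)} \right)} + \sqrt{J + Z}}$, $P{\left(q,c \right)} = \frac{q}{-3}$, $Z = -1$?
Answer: $- \frac{17}{\frac{1}{3} + \sqrt{-1 + 2 \sqrt{2}}} \approx -10.086$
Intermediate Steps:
$Y{\left(m,L \right)} = 0$ ($Y{\left(m,L \right)} = \frac{m - m}{5} = \frac{1}{5} \cdot 0 = 0$)
$P{\left(q,c \right)} = - \frac{q}{3}$ ($P{\left(q,c \right)} = q \left(- \frac{1}{3}\right) = - \frac{q}{3}$)
$N{\left(A \right)} = A^{\frac{3}{2}}$
$f{\left(J \right)} = \frac{1}{\frac{1}{3} + \sqrt{-1 + J}}$ ($f{\left(J \right)} = \frac{1}{\left(- \frac{1}{3}\right) \left(-1\right) + \sqrt{J - 1}} = \frac{1}{\frac{1}{3} + \sqrt{-1 + J}}$)
$- 17 f{\left(N{\left(2 \right)} \right)} = - 17 \frac{3}{1 + 3 \sqrt{-1 + 2^{\frac{3}{2}}}} = - 17 \frac{3}{1 + 3 \sqrt{-1 + 2 \sqrt{2}}} = - \frac{51}{1 + 3 \sqrt{-1 + 2 \sqrt{2}}}$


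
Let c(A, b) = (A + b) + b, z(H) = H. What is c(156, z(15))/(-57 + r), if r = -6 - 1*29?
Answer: -93/46 ≈ -2.0217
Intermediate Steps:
r = -35 (r = -6 - 29 = -35)
c(A, b) = A + 2*b
c(156, z(15))/(-57 + r) = (156 + 2*15)/(-57 - 35) = (156 + 30)/(-92) = 186*(-1/92) = -93/46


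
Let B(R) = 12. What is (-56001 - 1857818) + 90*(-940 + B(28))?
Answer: -1997339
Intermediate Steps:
(-56001 - 1857818) + 90*(-940 + B(28)) = (-56001 - 1857818) + 90*(-940 + 12) = -1913819 + 90*(-928) = -1913819 - 83520 = -1997339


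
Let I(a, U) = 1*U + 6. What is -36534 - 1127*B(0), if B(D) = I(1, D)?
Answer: -43296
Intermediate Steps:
I(a, U) = 6 + U (I(a, U) = U + 6 = 6 + U)
B(D) = 6 + D
-36534 - 1127*B(0) = -36534 - 1127*(6 + 0) = -36534 - 1127*6 = -36534 - 6762 = -43296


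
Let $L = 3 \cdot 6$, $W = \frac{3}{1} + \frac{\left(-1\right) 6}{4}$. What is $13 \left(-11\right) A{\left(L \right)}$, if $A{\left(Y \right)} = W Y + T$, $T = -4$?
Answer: $-3289$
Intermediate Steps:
$W = \frac{3}{2}$ ($W = 3 \cdot 1 - \frac{3}{2} = 3 - \frac{3}{2} = \frac{3}{2} \approx 1.5$)
$L = 18$
$A{\left(Y \right)} = -4 + \frac{3 Y}{2}$ ($A{\left(Y \right)} = \frac{3 Y}{2} - 4 = -4 + \frac{3 Y}{2}$)
$13 \left(-11\right) A{\left(L \right)} = 13 \left(-11\right) \left(-4 + \frac{3}{2} \cdot 18\right) = - 143 \left(-4 + 27\right) = \left(-143\right) 23 = -3289$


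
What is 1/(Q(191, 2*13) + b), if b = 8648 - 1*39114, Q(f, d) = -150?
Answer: -1/30616 ≈ -3.2663e-5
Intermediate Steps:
b = -30466 (b = 8648 - 39114 = -30466)
1/(Q(191, 2*13) + b) = 1/(-150 - 30466) = 1/(-30616) = -1/30616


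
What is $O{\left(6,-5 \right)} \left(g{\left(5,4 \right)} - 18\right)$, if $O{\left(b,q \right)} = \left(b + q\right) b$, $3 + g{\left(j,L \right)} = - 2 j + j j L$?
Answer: $414$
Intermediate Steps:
$g{\left(j,L \right)} = -3 - 2 j + L j^{2}$ ($g{\left(j,L \right)} = -3 + \left(- 2 j + j j L\right) = -3 + \left(- 2 j + j^{2} L\right) = -3 + \left(- 2 j + L j^{2}\right) = -3 - 2 j + L j^{2}$)
$O{\left(b,q \right)} = b \left(b + q\right)$
$O{\left(6,-5 \right)} \left(g{\left(5,4 \right)} - 18\right) = 6 \left(6 - 5\right) \left(\left(-3 - 10 + 4 \cdot 5^{2}\right) - 18\right) = 6 \cdot 1 \left(\left(-3 - 10 + 4 \cdot 25\right) - 18\right) = 6 \left(\left(-3 - 10 + 100\right) - 18\right) = 6 \left(87 - 18\right) = 6 \cdot 69 = 414$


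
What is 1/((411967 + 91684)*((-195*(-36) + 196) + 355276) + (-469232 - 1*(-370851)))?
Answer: 1/182569359911 ≈ 5.4774e-12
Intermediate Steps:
1/((411967 + 91684)*((-195*(-36) + 196) + 355276) + (-469232 - 1*(-370851))) = 1/(503651*((7020 + 196) + 355276) + (-469232 + 370851)) = 1/(503651*(7216 + 355276) - 98381) = 1/(503651*362492 - 98381) = 1/(182569458292 - 98381) = 1/182569359911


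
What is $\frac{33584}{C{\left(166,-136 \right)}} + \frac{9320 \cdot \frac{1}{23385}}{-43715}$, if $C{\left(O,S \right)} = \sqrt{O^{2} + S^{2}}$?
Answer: $- \frac{1864}{204455055} + \frac{16792 \sqrt{11513}}{11513} \approx 156.5$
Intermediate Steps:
$\frac{33584}{C{\left(166,-136 \right)}} + \frac{9320 \cdot \frac{1}{23385}}{-43715} = \frac{33584}{\sqrt{166^{2} + \left(-136\right)^{2}}} + \frac{9320 \cdot \frac{1}{23385}}{-43715} = \frac{33584}{\sqrt{27556 + 18496}} + 9320 \cdot \frac{1}{23385} \left(- \frac{1}{43715}\right) = \frac{33584}{\sqrt{46052}} + \frac{1864}{4677} \left(- \frac{1}{43715}\right) = \frac{33584}{2 \sqrt{11513}} - \frac{1864}{204455055} = 33584 \frac{\sqrt{11513}}{23026} - \frac{1864}{204455055} = \frac{16792 \sqrt{11513}}{11513} - \frac{1864}{204455055} = - \frac{1864}{204455055} + \frac{16792 \sqrt{11513}}{11513}$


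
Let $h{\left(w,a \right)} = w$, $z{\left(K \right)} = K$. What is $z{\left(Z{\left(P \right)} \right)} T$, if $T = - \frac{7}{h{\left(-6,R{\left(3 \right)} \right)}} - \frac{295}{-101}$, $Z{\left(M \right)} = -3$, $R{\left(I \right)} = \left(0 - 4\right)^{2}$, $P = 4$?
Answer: $- \frac{2477}{202} \approx -12.262$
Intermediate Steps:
$R{\left(I \right)} = 16$ ($R{\left(I \right)} = \left(-4\right)^{2} = 16$)
$T = \frac{2477}{606}$ ($T = - \frac{7}{-6} - \frac{295}{-101} = \left(-7\right) \left(- \frac{1}{6}\right) - - \frac{295}{101} = \frac{7}{6} + \frac{295}{101} = \frac{2477}{606} \approx 4.0875$)
$z{\left(Z{\left(P \right)} \right)} T = \left(-3\right) \frac{2477}{606} = - \frac{2477}{202}$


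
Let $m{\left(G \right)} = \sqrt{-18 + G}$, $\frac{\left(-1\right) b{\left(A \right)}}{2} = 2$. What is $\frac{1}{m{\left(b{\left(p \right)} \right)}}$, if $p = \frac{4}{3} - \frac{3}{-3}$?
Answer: $- \frac{i \sqrt{22}}{22} \approx - 0.2132 i$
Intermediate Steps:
$p = \frac{7}{3}$ ($p = 4 \cdot \frac{1}{3} - -1 = \frac{4}{3} + 1 = \frac{7}{3} \approx 2.3333$)
$b{\left(A \right)} = -4$ ($b{\left(A \right)} = \left(-2\right) 2 = -4$)
$\frac{1}{m{\left(b{\left(p \right)} \right)}} = \frac{1}{\sqrt{-18 - 4}} = \frac{1}{\sqrt{-22}} = \frac{1}{i \sqrt{22}} = - \frac{i \sqrt{22}}{22}$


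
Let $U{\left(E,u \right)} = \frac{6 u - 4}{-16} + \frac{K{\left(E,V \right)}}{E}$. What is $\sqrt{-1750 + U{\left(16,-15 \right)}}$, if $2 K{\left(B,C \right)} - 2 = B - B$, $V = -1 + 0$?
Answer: $\frac{i \sqrt{27905}}{4} \approx 41.762 i$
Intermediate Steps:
$V = -1$
$K{\left(B,C \right)} = 1$ ($K{\left(B,C \right)} = 1 + \frac{B - B}{2} = 1 + \frac{1}{2} \cdot 0 = 1 + 0 = 1$)
$U{\left(E,u \right)} = \frac{1}{4} + \frac{1}{E} - \frac{3 u}{8}$ ($U{\left(E,u \right)} = \frac{6 u - 4}{-16} + 1 \frac{1}{E} = \left(-4 + 6 u\right) \left(- \frac{1}{16}\right) + \frac{1}{E} = \left(\frac{1}{4} - \frac{3 u}{8}\right) + \frac{1}{E} = \frac{1}{4} + \frac{1}{E} - \frac{3 u}{8}$)
$\sqrt{-1750 + U{\left(16,-15 \right)}} = \sqrt{-1750 + \frac{8 - 16 \left(-2 + 3 \left(-15\right)\right)}{8 \cdot 16}} = \sqrt{-1750 + \frac{1}{8} \cdot \frac{1}{16} \left(8 - 16 \left(-2 - 45\right)\right)} = \sqrt{-1750 + \frac{1}{8} \cdot \frac{1}{16} \left(8 - 16 \left(-47\right)\right)} = \sqrt{-1750 + \frac{1}{8} \cdot \frac{1}{16} \left(8 + 752\right)} = \sqrt{-1750 + \frac{1}{8} \cdot \frac{1}{16} \cdot 760} = \sqrt{-1750 + \frac{95}{16}} = \sqrt{- \frac{27905}{16}} = \frac{i \sqrt{27905}}{4}$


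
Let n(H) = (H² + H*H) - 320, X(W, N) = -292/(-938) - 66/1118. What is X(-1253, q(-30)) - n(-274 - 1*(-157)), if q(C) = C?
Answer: -7093756781/262171 ≈ -27058.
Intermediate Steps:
X(W, N) = 66137/262171 (X(W, N) = -292*(-1/938) - 66*1/1118 = 146/469 - 33/559 = 66137/262171)
n(H) = -320 + 2*H² (n(H) = (H² + H²) - 320 = 2*H² - 320 = -320 + 2*H²)
X(-1253, q(-30)) - n(-274 - 1*(-157)) = 66137/262171 - (-320 + 2*(-274 - 1*(-157))²) = 66137/262171 - (-320 + 2*(-274 + 157)²) = 66137/262171 - (-320 + 2*(-117)²) = 66137/262171 - (-320 + 2*13689) = 66137/262171 - (-320 + 27378) = 66137/262171 - 1*27058 = 66137/262171 - 27058 = -7093756781/262171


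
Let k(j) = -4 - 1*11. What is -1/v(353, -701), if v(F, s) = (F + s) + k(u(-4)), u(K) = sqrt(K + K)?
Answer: 1/363 ≈ 0.0027548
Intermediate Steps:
u(K) = sqrt(2)*sqrt(K) (u(K) = sqrt(2*K) = sqrt(2)*sqrt(K))
k(j) = -15 (k(j) = -4 - 11 = -15)
v(F, s) = -15 + F + s (v(F, s) = (F + s) - 15 = -15 + F + s)
-1/v(353, -701) = -1/(-15 + 353 - 701) = -1/(-363) = -1*(-1/363) = 1/363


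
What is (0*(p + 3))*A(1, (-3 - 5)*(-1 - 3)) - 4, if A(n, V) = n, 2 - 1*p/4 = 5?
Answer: -4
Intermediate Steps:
p = -12 (p = 8 - 4*5 = 8 - 20 = -12)
(0*(p + 3))*A(1, (-3 - 5)*(-1 - 3)) - 4 = (0*(-12 + 3))*1 - 4 = (0*(-9))*1 - 4 = 0*1 - 4 = 0 - 4 = -4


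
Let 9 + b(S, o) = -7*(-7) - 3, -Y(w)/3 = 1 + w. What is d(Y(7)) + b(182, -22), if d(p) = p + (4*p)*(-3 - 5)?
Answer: 781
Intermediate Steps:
Y(w) = -3 - 3*w (Y(w) = -3*(1 + w) = -3 - 3*w)
b(S, o) = 37 (b(S, o) = -9 + (-7*(-7) - 3) = -9 + (49 - 3) = -9 + 46 = 37)
d(p) = -31*p (d(p) = p + (4*p)*(-8) = p - 32*p = -31*p)
d(Y(7)) + b(182, -22) = -31*(-3 - 3*7) + 37 = -31*(-3 - 21) + 37 = -31*(-24) + 37 = 744 + 37 = 781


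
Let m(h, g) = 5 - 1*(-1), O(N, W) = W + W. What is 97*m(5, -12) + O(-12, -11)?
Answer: 560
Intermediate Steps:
O(N, W) = 2*W
m(h, g) = 6 (m(h, g) = 5 + 1 = 6)
97*m(5, -12) + O(-12, -11) = 97*6 + 2*(-11) = 582 - 22 = 560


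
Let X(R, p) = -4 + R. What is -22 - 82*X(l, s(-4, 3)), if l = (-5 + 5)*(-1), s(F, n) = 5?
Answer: 306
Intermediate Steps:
l = 0 (l = 0*(-1) = 0)
-22 - 82*X(l, s(-4, 3)) = -22 - 82*(-4 + 0) = -22 - 82*(-4) = -22 + 328 = 306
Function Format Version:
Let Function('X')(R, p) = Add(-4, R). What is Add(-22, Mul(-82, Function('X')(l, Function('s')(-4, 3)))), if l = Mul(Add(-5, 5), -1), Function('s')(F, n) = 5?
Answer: 306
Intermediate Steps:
l = 0 (l = Mul(0, -1) = 0)
Add(-22, Mul(-82, Function('X')(l, Function('s')(-4, 3)))) = Add(-22, Mul(-82, Add(-4, 0))) = Add(-22, Mul(-82, -4)) = Add(-22, 328) = 306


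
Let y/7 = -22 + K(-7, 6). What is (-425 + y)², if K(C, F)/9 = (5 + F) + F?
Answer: 242064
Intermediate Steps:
K(C, F) = 45 + 18*F (K(C, F) = 9*((5 + F) + F) = 9*(5 + 2*F) = 45 + 18*F)
y = 917 (y = 7*(-22 + (45 + 18*6)) = 7*(-22 + (45 + 108)) = 7*(-22 + 153) = 7*131 = 917)
(-425 + y)² = (-425 + 917)² = 492² = 242064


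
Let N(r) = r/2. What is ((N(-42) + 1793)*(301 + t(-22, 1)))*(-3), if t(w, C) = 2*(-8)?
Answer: -1515060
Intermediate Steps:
t(w, C) = -16
N(r) = r/2 (N(r) = r*(½) = r/2)
((N(-42) + 1793)*(301 + t(-22, 1)))*(-3) = (((½)*(-42) + 1793)*(301 - 16))*(-3) = ((-21 + 1793)*285)*(-3) = (1772*285)*(-3) = 505020*(-3) = -1515060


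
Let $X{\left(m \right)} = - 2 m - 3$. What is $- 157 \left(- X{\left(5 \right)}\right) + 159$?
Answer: $-1882$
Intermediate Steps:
$X{\left(m \right)} = -3 - 2 m$
$- 157 \left(- X{\left(5 \right)}\right) + 159 = - 157 \left(- (-3 - 10)\right) + 159 = - 157 \left(\left(-1\right) \left(-13\right)\right) + 159 = \left(-157\right) 13 + 159 = -2041 + 159 = -1882$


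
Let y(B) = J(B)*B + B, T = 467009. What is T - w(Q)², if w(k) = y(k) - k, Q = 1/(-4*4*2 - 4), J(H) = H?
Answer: 784395788543/1679616 ≈ 4.6701e+5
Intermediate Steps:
y(B) = B + B² (y(B) = B*B + B = B² + B = B + B²)
Q = -1/36 (Q = 1/(-16*2 - 4) = 1/(-32 - 4) = 1/(-36) = -1/36 ≈ -0.027778)
w(k) = -k + k*(1 + k) (w(k) = k*(1 + k) - k = -k + k*(1 + k))
T - w(Q)² = 467009 - ((-1/36)²)² = 467009 - (1/1296)² = 467009 - 1*1/1679616 = 467009 - 1/1679616 = 784395788543/1679616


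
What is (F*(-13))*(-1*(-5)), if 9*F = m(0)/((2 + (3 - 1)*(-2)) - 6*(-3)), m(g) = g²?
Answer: 0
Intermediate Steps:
F = 0 (F = (0²/((2 + (3 - 1)*(-2)) - 6*(-3)))/9 = (0/((2 + 2*(-2)) + 18))/9 = (0/((2 - 4) + 18))/9 = (0/(-2 + 18))/9 = (0/16)/9 = (0*(1/16))/9 = (⅑)*0 = 0)
(F*(-13))*(-1*(-5)) = (0*(-13))*(-1*(-5)) = 0*5 = 0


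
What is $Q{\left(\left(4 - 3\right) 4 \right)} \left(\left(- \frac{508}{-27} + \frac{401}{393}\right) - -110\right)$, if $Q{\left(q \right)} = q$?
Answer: $\frac{1836908}{3537} \approx 519.34$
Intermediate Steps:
$Q{\left(\left(4 - 3\right) 4 \right)} \left(\left(- \frac{508}{-27} + \frac{401}{393}\right) - -110\right) = \left(4 - 3\right) 4 \left(\left(- \frac{508}{-27} + \frac{401}{393}\right) - -110\right) = 1 \cdot 4 \left(\left(\left(-508\right) \left(- \frac{1}{27}\right) + 401 \cdot \frac{1}{393}\right) + 110\right) = 4 \left(\left(\frac{508}{27} + \frac{401}{393}\right) + 110\right) = 4 \left(\frac{70157}{3537} + 110\right) = 4 \cdot \frac{459227}{3537} = \frac{1836908}{3537}$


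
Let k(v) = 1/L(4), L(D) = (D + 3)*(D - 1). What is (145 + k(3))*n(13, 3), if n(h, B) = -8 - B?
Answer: -33506/21 ≈ -1595.5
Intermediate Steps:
L(D) = (-1 + D)*(3 + D) (L(D) = (3 + D)*(-1 + D) = (-1 + D)*(3 + D))
k(v) = 1/21 (k(v) = 1/(-3 + 4**2 + 2*4) = 1/(-3 + 16 + 8) = 1/21)
(145 + k(3))*n(13, 3) = (145 + 1/21)*(-8 - 1*3) = 3046*(-8 - 3)/21 = (3046/21)*(-11) = -33506/21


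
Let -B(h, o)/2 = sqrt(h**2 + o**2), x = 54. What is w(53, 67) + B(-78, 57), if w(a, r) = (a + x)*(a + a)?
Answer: 11342 - 6*sqrt(1037) ≈ 11149.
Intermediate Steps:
w(a, r) = 2*a*(54 + a) (w(a, r) = (a + 54)*(a + a) = (54 + a)*(2*a) = 2*a*(54 + a))
B(h, o) = -2*sqrt(h**2 + o**2)
w(53, 67) + B(-78, 57) = 2*53*(54 + 53) - 2*sqrt((-78)**2 + 57**2) = 2*53*107 - 2*sqrt(6084 + 3249) = 11342 - 6*sqrt(1037)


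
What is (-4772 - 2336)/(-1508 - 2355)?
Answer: 7108/3863 ≈ 1.8400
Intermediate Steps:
(-4772 - 2336)/(-1508 - 2355) = -7108/(-3863) = -7108*(-1/3863) = 7108/3863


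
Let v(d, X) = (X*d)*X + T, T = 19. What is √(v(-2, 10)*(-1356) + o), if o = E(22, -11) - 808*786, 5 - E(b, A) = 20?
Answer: I*√389667 ≈ 624.23*I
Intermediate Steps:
E(b, A) = -15 (E(b, A) = 5 - 1*20 = 5 - 20 = -15)
v(d, X) = 19 + d*X² (v(d, X) = (X*d)*X + 19 = d*X² + 19 = 19 + d*X²)
o = -635103 (o = -15 - 808*786 = -15 - 635088 = -635103)
√(v(-2, 10)*(-1356) + o) = √((19 - 2*10²)*(-1356) - 635103) = √((19 - 2*100)*(-1356) - 635103) = √((19 - 200)*(-1356) - 635103) = √(-181*(-1356) - 635103) = √(245436 - 635103) = √(-389667) = I*√389667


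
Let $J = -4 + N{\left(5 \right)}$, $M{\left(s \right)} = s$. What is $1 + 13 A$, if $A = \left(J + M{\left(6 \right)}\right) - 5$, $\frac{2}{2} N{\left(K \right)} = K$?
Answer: $27$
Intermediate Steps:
$N{\left(K \right)} = K$
$J = 1$ ($J = -4 + 5 = 1$)
$A = 2$ ($A = \left(1 + 6\right) - 5 = 7 - 5 = 2$)
$1 + 13 A = 1 + 13 \cdot 2 = 1 + 26 = 27$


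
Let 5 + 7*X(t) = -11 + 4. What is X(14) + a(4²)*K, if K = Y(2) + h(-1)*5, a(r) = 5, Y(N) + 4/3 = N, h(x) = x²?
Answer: 559/21 ≈ 26.619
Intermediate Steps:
Y(N) = -4/3 + N
X(t) = -12/7 (X(t) = -5/7 + (-11 + 4)/7 = -5/7 + (⅐)*(-7) = -5/7 - 1 = -12/7)
K = 17/3 (K = (-4/3 + 2) + (-1)²*5 = ⅔ + 1*5 = ⅔ + 5 = 17/3 ≈ 5.6667)
X(14) + a(4²)*K = -12/7 + 5*(17/3) = -12/7 + 85/3 = 559/21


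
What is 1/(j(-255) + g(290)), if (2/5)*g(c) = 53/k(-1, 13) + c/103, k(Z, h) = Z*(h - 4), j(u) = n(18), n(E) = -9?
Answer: -1854/30931 ≈ -0.059940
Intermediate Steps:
j(u) = -9
k(Z, h) = Z*(-4 + h)
g(c) = -265/18 + 5*c/206 (g(c) = 5*(53/((-(-4 + 13))) + c/103)/2 = 5*(53/((-1*9)) + c*(1/103))/2 = 5*(53/(-9) + c/103)/2 = 5*(53*(-1/9) + c/103)/2 = 5*(-53/9 + c/103)/2 = -265/18 + 5*c/206)
1/(j(-255) + g(290)) = 1/(-9 + (-265/18 + (5/206)*290)) = 1/(-9 + (-265/18 + 725/103)) = 1/(-9 - 14245/1854) = 1/(-30931/1854) = -1854/30931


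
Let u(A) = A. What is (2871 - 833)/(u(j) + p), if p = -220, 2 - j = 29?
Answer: -2038/247 ≈ -8.2510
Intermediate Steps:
j = -27 (j = 2 - 1*29 = 2 - 29 = -27)
(2871 - 833)/(u(j) + p) = (2871 - 833)/(-27 - 220) = 2038/(-247) = 2038*(-1/247) = -2038/247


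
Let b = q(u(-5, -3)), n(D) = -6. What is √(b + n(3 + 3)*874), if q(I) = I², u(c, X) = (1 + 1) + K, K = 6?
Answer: 2*I*√1295 ≈ 71.972*I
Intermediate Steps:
u(c, X) = 8 (u(c, X) = (1 + 1) + 6 = 2 + 6 = 8)
b = 64 (b = 8² = 64)
√(b + n(3 + 3)*874) = √(64 - 6*874) = √(64 - 5244) = √(-5180) = 2*I*√1295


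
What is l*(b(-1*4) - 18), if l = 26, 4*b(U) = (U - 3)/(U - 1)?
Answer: -4589/10 ≈ -458.90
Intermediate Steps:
b(U) = (-3 + U)/(4*(-1 + U)) (b(U) = ((U - 3)/(U - 1))/4 = ((-3 + U)/(-1 + U))/4 = (-3 + U)/(4*(-1 + U)))
l*(b(-1*4) - 18) = 26*((-3 - 1*4)/(4*(-1 - 1*4)) - 18) = 26*((-3 - 4)/(4*(-1 - 4)) - 18) = 26*((¼)*(-7)/(-5) - 18) = 26*((¼)*(-⅕)*(-7) - 18) = 26*(7/20 - 18) = 26*(-353/20) = -4589/10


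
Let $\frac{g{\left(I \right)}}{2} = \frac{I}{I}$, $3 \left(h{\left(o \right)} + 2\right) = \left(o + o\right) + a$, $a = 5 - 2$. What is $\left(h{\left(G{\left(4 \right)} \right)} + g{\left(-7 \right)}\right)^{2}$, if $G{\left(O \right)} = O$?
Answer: $\frac{121}{9} \approx 13.444$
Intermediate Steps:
$a = 3$
$h{\left(o \right)} = -1 + \frac{2 o}{3}$ ($h{\left(o \right)} = -2 + \frac{\left(o + o\right) + 3}{3} = -2 + \frac{2 o + 3}{3} = -2 + \frac{3 + 2 o}{3} = -2 + \left(1 + \frac{2 o}{3}\right) = -1 + \frac{2 o}{3}$)
$g{\left(I \right)} = 2$ ($g{\left(I \right)} = 2 \frac{I}{I} = 2 \cdot 1 = 2$)
$\left(h{\left(G{\left(4 \right)} \right)} + g{\left(-7 \right)}\right)^{2} = \left(\left(-1 + \frac{2}{3} \cdot 4\right) + 2\right)^{2} = \left(\left(-1 + \frac{8}{3}\right) + 2\right)^{2} = \left(\frac{5}{3} + 2\right)^{2} = \left(\frac{11}{3}\right)^{2} = \frac{121}{9}$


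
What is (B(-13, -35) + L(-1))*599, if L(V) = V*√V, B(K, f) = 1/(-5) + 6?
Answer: 17371/5 - 599*I ≈ 3474.2 - 599.0*I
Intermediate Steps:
B(K, f) = 29/5 (B(K, f) = -⅕ + 6 = 29/5)
L(V) = V^(3/2)
(B(-13, -35) + L(-1))*599 = (29/5 + (-1)^(3/2))*599 = (29/5 - I)*599 = 17371/5 - 599*I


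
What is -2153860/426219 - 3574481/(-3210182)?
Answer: -5390770885181/1368240561858 ≈ -3.9399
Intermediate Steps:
-2153860/426219 - 3574481/(-3210182) = -2153860*1/426219 - 3574481*(-1/3210182) = -2153860/426219 + 3574481/3210182 = -5390770885181/1368240561858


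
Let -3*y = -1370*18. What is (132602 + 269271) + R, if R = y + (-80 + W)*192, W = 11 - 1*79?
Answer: 381677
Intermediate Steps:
y = 8220 (y = -(-1370)*18/3 = -⅓*(-24660) = 8220)
W = -68 (W = 11 - 79 = -68)
R = -20196 (R = 8220 + (-80 - 68)*192 = 8220 - 148*192 = 8220 - 28416 = -20196)
(132602 + 269271) + R = (132602 + 269271) - 20196 = 401873 - 20196 = 381677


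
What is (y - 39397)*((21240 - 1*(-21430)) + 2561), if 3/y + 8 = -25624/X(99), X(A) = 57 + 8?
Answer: -46587720263853/26144 ≈ -1.7820e+9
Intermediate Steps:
X(A) = 65
y = -195/26144 (y = 3/(-8 - 25624/65) = 3/(-26144/65) = 3*(-65/26144) = -195/26144 ≈ -0.0074587)
(y - 39397)*((21240 - 1*(-21430)) + 2561) = (-195/26144 - 39397)*((21240 - 1*(-21430)) + 2561) = -1029995363*((21240 + 21430) + 2561)/26144 = -1029995363*(42670 + 2561)/26144 = -1029995363/26144*45231 = -46587720263853/26144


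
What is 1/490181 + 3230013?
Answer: 1583291002354/490181 ≈ 3.2300e+6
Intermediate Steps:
1/490181 + 3230013 = 1583291002354/490181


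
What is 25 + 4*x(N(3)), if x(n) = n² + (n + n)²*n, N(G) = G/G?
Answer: 45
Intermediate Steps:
N(G) = 1
x(n) = n² + 4*n³ (x(n) = n² + (2*n)²*n = n² + (4*n²)*n = n² + 4*n³)
25 + 4*x(N(3)) = 25 + 4*(1²*(1 + 4*1)) = 25 + 4*(1*(1 + 4)) = 25 + 4*(1*5) = 25 + 4*5 = 25 + 20 = 45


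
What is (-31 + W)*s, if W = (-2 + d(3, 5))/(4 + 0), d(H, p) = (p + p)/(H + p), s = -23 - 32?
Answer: 27445/16 ≈ 1715.3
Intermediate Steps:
s = -55
d(H, p) = 2*p/(H + p) (d(H, p) = (2*p)/(H + p) = 2*p/(H + p))
W = -3/16 (W = (-2 + 2*5/(3 + 5))/(4 + 0) = (-2 + 2*5/8)/4 = (-2 + 2*5*(⅛))*(¼) = (-2 + 5/4)*(¼) = -¾*¼ = -3/16 ≈ -0.18750)
(-31 + W)*s = (-31 - 3/16)*(-55) = -499/16*(-55) = 27445/16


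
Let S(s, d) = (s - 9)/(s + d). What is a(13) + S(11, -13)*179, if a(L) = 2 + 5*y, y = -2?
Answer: -187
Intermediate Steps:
S(s, d) = (-9 + s)/(d + s)
a(L) = -8 (a(L) = 2 + 5*(-2) = 2 - 10 = -8)
a(13) + S(11, -13)*179 = -8 + ((-9 + 11)/(-13 + 11))*179 = -8 + (2/(-2))*179 = -8 - 1/2*2*179 = -8 - 1*179 = -8 - 179 = -187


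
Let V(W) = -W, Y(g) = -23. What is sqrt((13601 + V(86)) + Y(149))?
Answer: 2*sqrt(3373) ≈ 116.16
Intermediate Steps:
sqrt((13601 + V(86)) + Y(149)) = sqrt((13601 - 1*86) - 23) = sqrt((13601 - 86) - 23) = sqrt(13515 - 23) = sqrt(13492) = 2*sqrt(3373)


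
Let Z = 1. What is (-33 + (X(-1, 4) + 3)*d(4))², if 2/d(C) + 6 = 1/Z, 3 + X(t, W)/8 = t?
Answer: 11449/25 ≈ 457.96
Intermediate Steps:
X(t, W) = -24 + 8*t
d(C) = -⅖ (d(C) = 2/(-6 + 1/1) = 2/(-6 + 1) = 2/(-5) = 2*(-⅕) = -⅖)
(-33 + (X(-1, 4) + 3)*d(4))² = (-33 + ((-24 + 8*(-1)) + 3)*(-⅖))² = (-33 + ((-24 - 8) + 3)*(-⅖))² = (-33 + (-32 + 3)*(-⅖))² = (-33 - 29*(-⅖))² = (-33 + 58/5)² = (-107/5)² = 11449/25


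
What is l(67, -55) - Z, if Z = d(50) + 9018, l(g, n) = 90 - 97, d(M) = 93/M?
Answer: -451343/50 ≈ -9026.9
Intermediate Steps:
l(g, n) = -7
Z = 450993/50 (Z = 93/50 + 9018 = 450993/50 ≈ 9019.9)
l(67, -55) - Z = -7 - 1*450993/50 = -7 - 450993/50 = -451343/50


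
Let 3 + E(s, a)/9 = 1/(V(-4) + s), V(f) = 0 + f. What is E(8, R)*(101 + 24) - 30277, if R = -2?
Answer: -133483/4 ≈ -33371.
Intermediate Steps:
V(f) = f
E(s, a) = -27 + 9/(-4 + s)
E(8, R)*(101 + 24) - 30277 = (9*(13 - 3*8)/(-4 + 8))*(101 + 24) - 30277 = (9*(13 - 24)/4)*125 - 30277 = (9*(¼)*(-11))*125 - 30277 = -99/4*125 - 30277 = -12375/4 - 30277 = -133483/4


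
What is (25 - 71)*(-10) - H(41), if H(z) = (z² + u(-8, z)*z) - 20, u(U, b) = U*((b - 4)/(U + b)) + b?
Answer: -82970/33 ≈ -2514.2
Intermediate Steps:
u(U, b) = b + U*(-4 + b)/(U + b) (u(U, b) = U*((-4 + b)/(U + b)) + b = U*(-4 + b)/(U + b) + b = b + U*(-4 + b)/(U + b))
H(z) = -20 + z² + z*(32 + z² - 16*z)/(-8 + z) (H(z) = (z² + ((z² - 4*(-8) + 2*(-8)*z)/(-8 + z))*z) - 20 = (z² + ((z² + 32 - 16*z)/(-8 + z))*z) - 20 = (z² + ((32 + z² - 16*z)/(-8 + z))*z) - 20 = (z² + z*(32 + z² - 16*z)/(-8 + z)) - 20 = -20 + z² + z*(32 + z² - 16*z)/(-8 + z))
(25 - 71)*(-10) - H(41) = (25 - 71)*(-10) - 2*(80 + 41³ - 12*41² + 6*41)/(-8 + 41) = -46*(-10) - 2*(80 + 68921 - 12*1681 + 246)/33 = 460 - 2*(80 + 68921 - 20172 + 246)/33 = 460 - 2*49075/33 = 460 - 1*98150/33 = 460 - 98150/33 = -82970/33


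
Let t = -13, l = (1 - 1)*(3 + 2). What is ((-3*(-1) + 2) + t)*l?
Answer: 0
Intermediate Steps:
l = 0 (l = 0*5 = 0)
((-3*(-1) + 2) + t)*l = ((-3*(-1) + 2) - 13)*0 = ((3 + 2) - 13)*0 = (5 - 13)*0 = -8*0 = 0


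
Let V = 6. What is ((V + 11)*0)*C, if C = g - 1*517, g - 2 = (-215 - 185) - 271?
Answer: 0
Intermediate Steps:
g = -669 (g = 2 + ((-215 - 185) - 271) = 2 + (-400 - 271) = 2 - 671 = -669)
C = -1186 (C = -669 - 1*517 = -669 - 517 = -1186)
((V + 11)*0)*C = ((6 + 11)*0)*(-1186) = (17*0)*(-1186) = 0*(-1186) = 0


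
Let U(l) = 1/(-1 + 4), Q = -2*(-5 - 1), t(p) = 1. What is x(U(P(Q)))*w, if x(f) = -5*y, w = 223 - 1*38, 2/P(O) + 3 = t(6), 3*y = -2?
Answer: 1850/3 ≈ 616.67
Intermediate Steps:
y = -2/3 (y = (1/3)*(-2) = -2/3 ≈ -0.66667)
Q = 12 (Q = -2*(-6) = 12)
P(O) = -1 (P(O) = 2/(-3 + 1) = 2/(-2) = 2*(-1/2) = -1)
U(l) = 1/3
w = 185 (w = 223 - 38 = 185)
x(f) = 10/3 (x(f) = -5*(-2/3) = 10/3)
x(U(P(Q)))*w = (10/3)*185 = 1850/3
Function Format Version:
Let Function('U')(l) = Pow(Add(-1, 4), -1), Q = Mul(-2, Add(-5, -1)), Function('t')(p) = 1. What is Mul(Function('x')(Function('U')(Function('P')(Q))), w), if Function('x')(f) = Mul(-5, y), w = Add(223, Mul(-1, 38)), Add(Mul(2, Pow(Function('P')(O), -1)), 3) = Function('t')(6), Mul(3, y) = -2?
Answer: Rational(1850, 3) ≈ 616.67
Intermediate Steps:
y = Rational(-2, 3) (y = Mul(Rational(1, 3), -2) = Rational(-2, 3) ≈ -0.66667)
Q = 12 (Q = Mul(-2, -6) = 12)
Function('P')(O) = -1 (Function('P')(O) = Mul(2, Pow(Add(-3, 1), -1)) = Mul(2, Pow(-2, -1)) = Mul(2, Rational(-1, 2)) = -1)
Function('U')(l) = Rational(1, 3) (Function('U')(l) = Pow(3, -1) = Rational(1, 3))
w = 185 (w = Add(223, -38) = 185)
Function('x')(f) = Rational(10, 3) (Function('x')(f) = Mul(-5, Rational(-2, 3)) = Rational(10, 3))
Mul(Function('x')(Function('U')(Function('P')(Q))), w) = Mul(Rational(10, 3), 185) = Rational(1850, 3)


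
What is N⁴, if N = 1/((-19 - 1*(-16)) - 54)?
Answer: 1/10556001 ≈ 9.4733e-8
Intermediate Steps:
N = -1/57 (N = 1/((-19 + 16) - 54) = 1/(-3 - 54) = 1/(-57) = -1/57 ≈ -0.017544)
N⁴ = (-1/57)⁴ = 1/10556001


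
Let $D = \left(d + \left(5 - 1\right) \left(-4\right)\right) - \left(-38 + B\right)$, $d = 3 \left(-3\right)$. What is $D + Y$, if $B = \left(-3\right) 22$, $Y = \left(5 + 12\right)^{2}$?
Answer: $368$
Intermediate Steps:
$d = -9$
$Y = 289$ ($Y = 17^{2} = 289$)
$B = -66$
$D = 79$ ($D = \left(-9 + \left(5 - 1\right) \left(-4\right)\right) - \left(-38 - 66\right) = \left(-9 + \left(5 - 1\right) \left(-4\right)\right) - -104 = \left(-9 + 4 \left(-4\right)\right) + 104 = \left(-9 - 16\right) + 104 = -25 + 104 = 79$)
$D + Y = 79 + 289 = 368$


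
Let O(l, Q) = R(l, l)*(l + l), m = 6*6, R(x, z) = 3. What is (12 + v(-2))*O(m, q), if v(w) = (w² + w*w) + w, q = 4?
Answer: 3888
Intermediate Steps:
m = 36
O(l, Q) = 6*l (O(l, Q) = 3*(l + l) = 3*(2*l) = 6*l)
v(w) = w + 2*w² (v(w) = (w² + w²) + w = 2*w² + w = w + 2*w²)
(12 + v(-2))*O(m, q) = (12 - 2*(1 + 2*(-2)))*(6*36) = (12 - 2*(1 - 4))*216 = (12 - 2*(-3))*216 = (12 + 6)*216 = 18*216 = 3888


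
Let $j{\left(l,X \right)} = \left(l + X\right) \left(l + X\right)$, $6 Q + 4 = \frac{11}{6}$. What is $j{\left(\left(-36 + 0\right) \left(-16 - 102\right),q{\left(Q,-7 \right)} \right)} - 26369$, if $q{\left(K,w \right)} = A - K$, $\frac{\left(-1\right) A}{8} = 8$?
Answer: $\frac{22657331545}{1296} \approx 1.7482 \cdot 10^{7}$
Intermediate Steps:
$A = -64$ ($A = \left(-8\right) 8 = -64$)
$Q = - \frac{13}{36}$ ($Q = - \frac{2}{3} + \frac{11 \cdot \frac{1}{6}}{6} = - \frac{2}{3} + \frac{1}{6} \cdot \frac{11}{6} = - \frac{2}{3} + \frac{11}{36} = - \frac{13}{36} \approx -0.36111$)
$q{\left(K,w \right)} = -64 - K$
$j{\left(l,X \right)} = \left(X + l\right)^{2}$ ($j{\left(l,X \right)} = \left(X + l\right) \left(X + l\right) = \left(X + l\right)^{2}$)
$j{\left(\left(-36 + 0\right) \left(-16 - 102\right),q{\left(Q,-7 \right)} \right)} - 26369 = \left(\left(-64 - - \frac{13}{36}\right) + \left(-36 + 0\right) \left(-16 - 102\right)\right)^{2} - 26369 = \left(\left(-64 + \frac{13}{36}\right) - -4248\right)^{2} - 26369 = \left(- \frac{2291}{36} + 4248\right)^{2} - 26369 = \left(\frac{150637}{36}\right)^{2} - 26369 = \frac{22691505769}{1296} - 26369 = \frac{22657331545}{1296}$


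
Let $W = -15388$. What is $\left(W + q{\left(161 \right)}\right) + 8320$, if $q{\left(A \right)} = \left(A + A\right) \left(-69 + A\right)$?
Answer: $22556$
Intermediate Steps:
$q{\left(A \right)} = 2 A \left(-69 + A\right)$
$\left(W + q{\left(161 \right)}\right) + 8320 = \left(-15388 + 2 \cdot 161 \left(-69 + 161\right)\right) + 8320 = \left(-15388 + 2 \cdot 161 \cdot 92\right) + 8320 = \left(-15388 + 29624\right) + 8320 = 14236 + 8320 = 22556$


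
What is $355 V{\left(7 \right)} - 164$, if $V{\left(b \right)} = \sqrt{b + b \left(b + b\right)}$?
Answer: $-164 + 355 \sqrt{105} \approx 3473.7$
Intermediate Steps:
$V{\left(b \right)} = \sqrt{b + 2 b^{2}}$ ($V{\left(b \right)} = \sqrt{b + b 2 b} = \sqrt{b + 2 b^{2}}$)
$355 V{\left(7 \right)} - 164 = 355 \sqrt{7 \left(1 + 2 \cdot 7\right)} - 164 = 355 \sqrt{7 \left(1 + 14\right)} - 164 = 355 \sqrt{7 \cdot 15} - 164 = 355 \sqrt{105} - 164 = -164 + 355 \sqrt{105}$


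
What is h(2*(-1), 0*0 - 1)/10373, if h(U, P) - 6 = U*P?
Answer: 8/10373 ≈ 0.00077123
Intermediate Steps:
h(U, P) = 6 + P*U (h(U, P) = 6 + U*P = 6 + P*U)
h(2*(-1), 0*0 - 1)/10373 = (6 + (0*0 - 1)*(2*(-1)))/10373 = (6 + (0 - 1)*(-2))/10373 = (6 - 1*(-2))/10373 = (6 + 2)/10373 = (1/10373)*8 = 8/10373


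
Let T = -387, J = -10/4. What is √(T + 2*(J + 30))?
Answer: 2*I*√83 ≈ 18.221*I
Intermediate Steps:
J = -5/2 (J = -10*¼ = -5/2 ≈ -2.5000)
√(T + 2*(J + 30)) = √(-387 + 2*(-5/2 + 30)) = √(-387 + 2*(55/2)) = √(-387 + 55) = √(-332) = 2*I*√83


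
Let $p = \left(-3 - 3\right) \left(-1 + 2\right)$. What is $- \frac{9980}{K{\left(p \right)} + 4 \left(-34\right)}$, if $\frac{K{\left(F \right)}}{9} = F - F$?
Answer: $\frac{2495}{34} \approx 73.382$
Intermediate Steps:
$p = -6$ ($p = \left(-6\right) 1 = -6$)
$K{\left(F \right)} = 0$ ($K{\left(F \right)} = 9 \left(F - F\right) = 9 \cdot 0 = 0$)
$- \frac{9980}{K{\left(p \right)} + 4 \left(-34\right)} = - \frac{9980}{0 + 4 \left(-34\right)} = - \frac{9980}{0 - 136} = - \frac{9980}{-136} = \left(-9980\right) \left(- \frac{1}{136}\right) = \frac{2495}{34}$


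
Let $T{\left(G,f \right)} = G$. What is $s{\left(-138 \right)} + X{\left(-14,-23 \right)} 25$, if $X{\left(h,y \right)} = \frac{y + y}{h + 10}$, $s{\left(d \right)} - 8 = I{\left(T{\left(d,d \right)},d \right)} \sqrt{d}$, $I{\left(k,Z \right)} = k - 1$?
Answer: $\frac{591}{2} - 139 i \sqrt{138} \approx 295.5 - 1632.9 i$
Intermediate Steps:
$I{\left(k,Z \right)} = -1 + k$ ($I{\left(k,Z \right)} = k - 1 = -1 + k$)
$s{\left(d \right)} = 8 + \sqrt{d} \left(-1 + d\right)$ ($s{\left(d \right)} = 8 + \left(-1 + d\right) \sqrt{d} = 8 + \sqrt{d} \left(-1 + d\right)$)
$X{\left(h,y \right)} = \frac{2 y}{10 + h}$
$s{\left(-138 \right)} + X{\left(-14,-23 \right)} 25 = \left(8 + \sqrt{-138} \left(-1 - 138\right)\right) + 2 \left(-23\right) \frac{1}{10 - 14} \cdot 25 = \left(8 + i \sqrt{138} \left(-139\right)\right) + 2 \left(-23\right) \frac{1}{-4} \cdot 25 = \left(8 - 139 i \sqrt{138}\right) + 2 \left(-23\right) \left(- \frac{1}{4}\right) 25 = \left(8 - 139 i \sqrt{138}\right) + \frac{23}{2} \cdot 25 = \left(8 - 139 i \sqrt{138}\right) + \frac{575}{2} = \frac{591}{2} - 139 i \sqrt{138}$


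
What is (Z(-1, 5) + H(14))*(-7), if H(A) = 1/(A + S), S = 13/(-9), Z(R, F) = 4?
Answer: -3227/113 ≈ -28.558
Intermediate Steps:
S = -13/9 (S = 13*(-1/9) = -13/9 ≈ -1.4444)
H(A) = 1/(-13/9 + A) (H(A) = 1/(A - 13/9) = 1/(-13/9 + A))
(Z(-1, 5) + H(14))*(-7) = (4 + 9/(-13 + 9*14))*(-7) = (4 + 9/(-13 + 126))*(-7) = (4 + 9/113)*(-7) = (461/113)*(-7) = -3227/113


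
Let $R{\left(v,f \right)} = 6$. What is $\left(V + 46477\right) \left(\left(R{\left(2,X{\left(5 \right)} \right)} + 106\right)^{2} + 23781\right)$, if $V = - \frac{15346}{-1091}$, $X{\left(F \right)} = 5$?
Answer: $\frac{1842467677725}{1091} \approx 1.6888 \cdot 10^{9}$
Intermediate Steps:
$V = \frac{15346}{1091}$ ($V = \left(-15346\right) \left(- \frac{1}{1091}\right) = \frac{15346}{1091} \approx 14.066$)
$\left(V + 46477\right) \left(\left(R{\left(2,X{\left(5 \right)} \right)} + 106\right)^{2} + 23781\right) = \left(\frac{15346}{1091} + 46477\right) \left(\left(6 + 106\right)^{2} + 23781\right) = \frac{50721753 \left(112^{2} + 23781\right)}{1091} = \frac{50721753 \left(12544 + 23781\right)}{1091} = \frac{50721753}{1091} \cdot 36325 = \frac{1842467677725}{1091}$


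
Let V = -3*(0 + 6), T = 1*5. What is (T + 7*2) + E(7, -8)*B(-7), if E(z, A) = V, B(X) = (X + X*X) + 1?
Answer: -755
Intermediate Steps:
T = 5
V = -18 (V = -3*6 = -18)
B(X) = 1 + X + X**2 (B(X) = (X + X**2) + 1 = 1 + X + X**2)
E(z, A) = -18
(T + 7*2) + E(7, -8)*B(-7) = (5 + 7*2) - 18*(1 - 7 + (-7)**2) = (5 + 14) - 18*(1 - 7 + 49) = 19 - 18*43 = 19 - 774 = -755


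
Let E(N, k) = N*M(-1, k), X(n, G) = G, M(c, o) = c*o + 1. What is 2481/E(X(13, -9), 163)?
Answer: 827/486 ≈ 1.7016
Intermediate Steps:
M(c, o) = 1 + c*o
E(N, k) = N*(1 - k)
2481/E(X(13, -9), 163) = 2481/((-9*(1 - 1*163))) = 2481/((-9*(1 - 163))) = 2481/((-9*(-162))) = 2481/1458 = 2481*(1/1458) = 827/486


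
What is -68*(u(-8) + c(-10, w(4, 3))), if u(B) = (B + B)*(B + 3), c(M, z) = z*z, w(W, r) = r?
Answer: -6052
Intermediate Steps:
c(M, z) = z**2
u(B) = 2*B*(3 + B) (u(B) = (2*B)*(3 + B) = 2*B*(3 + B))
-68*(u(-8) + c(-10, w(4, 3))) = -68*(2*(-8)*(3 - 8) + 3**2) = -68*(2*(-8)*(-5) + 9) = -68*(80 + 9) = -68*89 = -6052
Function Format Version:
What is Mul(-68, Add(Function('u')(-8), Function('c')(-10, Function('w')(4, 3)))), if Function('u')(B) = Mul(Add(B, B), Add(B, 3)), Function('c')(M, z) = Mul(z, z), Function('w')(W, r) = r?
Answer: -6052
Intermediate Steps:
Function('c')(M, z) = Pow(z, 2)
Function('u')(B) = Mul(2, B, Add(3, B)) (Function('u')(B) = Mul(Mul(2, B), Add(3, B)) = Mul(2, B, Add(3, B)))
Mul(-68, Add(Function('u')(-8), Function('c')(-10, Function('w')(4, 3)))) = Mul(-68, Add(Mul(2, -8, Add(3, -8)), Pow(3, 2))) = Mul(-68, Add(Mul(2, -8, -5), 9)) = Mul(-68, Add(80, 9)) = Mul(-68, 89) = -6052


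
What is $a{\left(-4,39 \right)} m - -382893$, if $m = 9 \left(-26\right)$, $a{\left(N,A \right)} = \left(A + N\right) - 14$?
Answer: $377979$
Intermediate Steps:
$a{\left(N,A \right)} = -14 + A + N$
$m = -234$
$a{\left(-4,39 \right)} m - -382893 = \left(-14 + 39 - 4\right) \left(-234\right) - -382893 = 21 \left(-234\right) + 382893 = -4914 + 382893 = 377979$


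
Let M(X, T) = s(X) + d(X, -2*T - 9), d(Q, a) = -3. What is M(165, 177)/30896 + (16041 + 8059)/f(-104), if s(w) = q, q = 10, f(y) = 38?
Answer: 372296933/587024 ≈ 634.21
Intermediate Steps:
s(w) = 10
M(X, T) = 7 (M(X, T) = 10 - 3 = 7)
M(165, 177)/30896 + (16041 + 8059)/f(-104) = 7/30896 + (16041 + 8059)/38 = 7*(1/30896) + 24100*(1/38) = 7/30896 + 12050/19 = 372296933/587024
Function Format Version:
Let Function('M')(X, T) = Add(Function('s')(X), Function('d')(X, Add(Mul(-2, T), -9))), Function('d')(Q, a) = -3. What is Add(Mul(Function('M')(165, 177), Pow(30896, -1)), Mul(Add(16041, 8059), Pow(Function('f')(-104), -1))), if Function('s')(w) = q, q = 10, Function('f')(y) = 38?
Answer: Rational(372296933, 587024) ≈ 634.21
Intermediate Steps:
Function('s')(w) = 10
Function('M')(X, T) = 7 (Function('M')(X, T) = Add(10, -3) = 7)
Add(Mul(Function('M')(165, 177), Pow(30896, -1)), Mul(Add(16041, 8059), Pow(Function('f')(-104), -1))) = Add(Mul(7, Pow(30896, -1)), Mul(Add(16041, 8059), Pow(38, -1))) = Add(Mul(7, Rational(1, 30896)), Mul(24100, Rational(1, 38))) = Add(Rational(7, 30896), Rational(12050, 19)) = Rational(372296933, 587024)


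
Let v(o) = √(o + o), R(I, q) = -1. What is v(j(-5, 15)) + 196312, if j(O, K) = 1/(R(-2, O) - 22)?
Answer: 196312 + I*√46/23 ≈ 1.9631e+5 + 0.29488*I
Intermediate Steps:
j(O, K) = -1/23 (j(O, K) = 1/(-1 - 22) = 1/(-23) = -1/23)
v(o) = √2*√o (v(o) = √(2*o) = √2*√o)
v(j(-5, 15)) + 196312 = √2*√(-1/23) + 196312 = √2*(I*√23/23) + 196312 = I*√46/23 + 196312 = 196312 + I*√46/23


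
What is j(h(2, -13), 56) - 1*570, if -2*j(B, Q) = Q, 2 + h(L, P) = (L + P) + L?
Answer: -598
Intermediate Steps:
h(L, P) = -2 + P + 2*L (h(L, P) = -2 + ((L + P) + L) = -2 + (P + 2*L) = -2 + P + 2*L)
j(B, Q) = -Q/2
j(h(2, -13), 56) - 1*570 = -½*56 - 1*570 = -28 - 570 = -598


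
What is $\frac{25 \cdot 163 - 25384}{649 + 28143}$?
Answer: $- \frac{21309}{28792} \approx -0.7401$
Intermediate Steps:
$\frac{25 \cdot 163 - 25384}{649 + 28143} = \frac{4075 - 25384}{28792} = \left(-21309\right) \frac{1}{28792} = - \frac{21309}{28792}$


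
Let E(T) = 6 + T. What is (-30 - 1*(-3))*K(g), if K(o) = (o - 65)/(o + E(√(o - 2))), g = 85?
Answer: -24570/4099 + 270*√83/4099 ≈ -5.3940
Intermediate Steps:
K(o) = (-65 + o)/(6 + o + √(-2 + o)) (K(o) = (o - 65)/(o + (6 + √(o - 2))) = (-65 + o)/(o + (6 + √(-2 + o))) = (-65 + o)/(6 + o + √(-2 + o)))
(-30 - 1*(-3))*K(g) = (-30 - 1*(-3))*((-65 + 85)/(6 + 85 + √(-2 + 85))) = (-30 + 3)*(20/(6 + 85 + √83)) = -27*20/(91 + √83) = -540/(91 + √83)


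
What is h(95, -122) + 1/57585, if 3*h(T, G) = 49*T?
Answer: 29784242/19195 ≈ 1551.7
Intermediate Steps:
h(T, G) = 49*T/3 (h(T, G) = (49*T)/3 = 49*T/3)
h(95, -122) + 1/57585 = (49/3)*95 + 1/57585 = 4655/3 + 1/57585 = 29784242/19195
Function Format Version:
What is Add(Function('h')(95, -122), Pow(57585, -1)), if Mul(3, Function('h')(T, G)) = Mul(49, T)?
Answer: Rational(29784242, 19195) ≈ 1551.7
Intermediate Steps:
Function('h')(T, G) = Mul(Rational(49, 3), T) (Function('h')(T, G) = Mul(Rational(1, 3), Mul(49, T)) = Mul(Rational(49, 3), T))
Add(Function('h')(95, -122), Pow(57585, -1)) = Add(Mul(Rational(49, 3), 95), Pow(57585, -1)) = Add(Rational(4655, 3), Rational(1, 57585)) = Rational(29784242, 19195)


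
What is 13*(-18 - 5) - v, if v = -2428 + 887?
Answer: 1242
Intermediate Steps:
v = -1541
13*(-18 - 5) - v = 13*(-18 - 5) - 1*(-1541) = 13*(-23) + 1541 = -299 + 1541 = 1242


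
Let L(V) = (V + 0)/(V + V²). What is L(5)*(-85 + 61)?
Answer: -4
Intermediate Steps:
L(V) = V/(V + V²)
L(5)*(-85 + 61) = (-85 + 61)/(1 + 5) = -24/6 = (⅙)*(-24) = -4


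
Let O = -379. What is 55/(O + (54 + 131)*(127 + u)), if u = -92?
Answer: 55/6096 ≈ 0.0090223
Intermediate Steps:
55/(O + (54 + 131)*(127 + u)) = 55/(-379 + (54 + 131)*(127 - 92)) = 55/(-379 + 185*35) = 55/(-379 + 6475) = 55/6096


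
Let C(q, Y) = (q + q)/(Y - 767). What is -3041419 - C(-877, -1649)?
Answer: -3674035029/1208 ≈ -3.0414e+6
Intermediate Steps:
C(q, Y) = 2*q/(-767 + Y) (C(q, Y) = (2*q)/(-767 + Y) = 2*q/(-767 + Y))
-3041419 - C(-877, -1649) = -3041419 - 2*(-877)/(-767 - 1649) = -3041419 - 2*(-877)/(-2416) = -3041419 - 2*(-877)*(-1)/2416 = -3041419 - 1*877/1208 = -3041419 - 877/1208 = -3674035029/1208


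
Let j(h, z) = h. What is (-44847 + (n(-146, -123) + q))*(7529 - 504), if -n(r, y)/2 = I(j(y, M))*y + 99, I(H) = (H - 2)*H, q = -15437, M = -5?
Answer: 26145420200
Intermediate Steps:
I(H) = H*(-2 + H) (I(H) = (-2 + H)*H = H*(-2 + H))
n(r, y) = -198 - 2*y**2*(-2 + y) (n(r, y) = -2*((y*(-2 + y))*y + 99) = -2*(y**2*(-2 + y) + 99) = -2*(99 + y**2*(-2 + y)) = -198 - 2*y**2*(-2 + y))
(-44847 + (n(-146, -123) + q))*(7529 - 504) = (-44847 + ((-198 + 2*(-123)**2*(2 - 1*(-123))) - 15437))*(7529 - 504) = (-44847 + ((-198 + 2*15129*(2 + 123)) - 15437))*7025 = (-44847 + ((-198 + 2*15129*125) - 15437))*7025 = (-44847 + ((-198 + 3782250) - 15437))*7025 = (-44847 + (3782052 - 15437))*7025 = (-44847 + 3766615)*7025 = 3721768*7025 = 26145420200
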